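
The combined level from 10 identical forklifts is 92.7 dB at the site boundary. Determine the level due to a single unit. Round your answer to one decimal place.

For N identical incoherent sources L_total = L₁ + 10·log₁₀ N, so L₁ = 92.7 − 10·log₁₀(10) = 92.7 − 10.000.

82.7 dB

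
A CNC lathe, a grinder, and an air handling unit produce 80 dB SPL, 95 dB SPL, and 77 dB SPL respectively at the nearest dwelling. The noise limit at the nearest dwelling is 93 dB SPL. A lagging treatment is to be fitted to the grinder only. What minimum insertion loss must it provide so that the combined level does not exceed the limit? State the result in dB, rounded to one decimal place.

2.3 dB

Everything except the grinder sums to 10^(80/10) + 10^(77/10) = 1.501e+08 in linear terms, 81.76 dB SPL.
To meet 93 dB SPL overall, the treated grinder may contribute at most 10^(93/10) − 1.501e+08 = 1.845e+09, i.e. 92.66 dB SPL.
Required insertion loss = 95 − 92.66 = 2.34 dB.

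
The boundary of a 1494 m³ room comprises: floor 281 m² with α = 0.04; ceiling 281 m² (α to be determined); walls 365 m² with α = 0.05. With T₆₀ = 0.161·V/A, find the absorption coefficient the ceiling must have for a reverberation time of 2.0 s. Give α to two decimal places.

0.32

Required total absorption A = 0.161·1494/2.0 = 120.27 m².
Absorption from the other surfaces = 281·0.04 + 365·0.05 = 29.49 m², so the ceiling must supply 90.78 m² over 281 m².
α = 90.78/281 = 0.323.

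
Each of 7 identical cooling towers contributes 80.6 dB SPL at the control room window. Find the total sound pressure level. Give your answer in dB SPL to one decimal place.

L_total = L₁ + 10·log₁₀ N for N identical incoherent sources.
L_total = 80.6 + 10·log₁₀(7) = 80.6 + 8.451 = 89.05 dB SPL.

89.1 dB SPL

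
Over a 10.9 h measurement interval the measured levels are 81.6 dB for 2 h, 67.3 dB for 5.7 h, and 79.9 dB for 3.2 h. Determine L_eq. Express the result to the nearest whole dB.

78 dB

L_eq = 10·log₁₀[(1/T)·Σ tᵢ·10^(Lᵢ/10)] with T = 10.9 h.
Σ tᵢ·10^(Lᵢ/10) = 2·10^(81.6/10) + 5.7·10^(67.3/10) + 3.2·10^(79.9/10) = 6.324e+08.
L_eq = 10·log₁₀(6.324e+08/10.9) = 77.64 dB.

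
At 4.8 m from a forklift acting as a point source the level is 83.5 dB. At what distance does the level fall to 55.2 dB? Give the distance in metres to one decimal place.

124.8 m

For a point source L₁ − L₂ = 20·log₁₀(r₂/r₁), so r₂ = r₁·10^((L₁−L₂)/20).
r₂ = 4.8·10^((83.5−55.2)/20) = 4.8·10^(28.3/20) = 124.81 m.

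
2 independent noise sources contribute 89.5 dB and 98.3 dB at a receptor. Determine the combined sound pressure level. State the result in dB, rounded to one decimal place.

98.8 dB

For uncorrelated sources the intensities add, so convert each level to linear form, sum, and take 10·log₁₀ of the total.
Σ 10^(L/10) = 10^(89.5/10) + 10^(98.3/10) = 7.652e+09.
L_total = 10·log₁₀(7.652e+09) = 98.84 dB.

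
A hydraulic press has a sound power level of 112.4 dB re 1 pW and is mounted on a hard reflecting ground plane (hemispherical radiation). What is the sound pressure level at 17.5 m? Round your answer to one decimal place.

79.6 dB

L_p = L_w − 10·log₁₀(2π·r²) with r = 17.5 m.
2π·r² = 1924 m², 10·log₁₀ of that is 32.843 dB.
L_p = 112.4 − 32.843 = 79.56 dB.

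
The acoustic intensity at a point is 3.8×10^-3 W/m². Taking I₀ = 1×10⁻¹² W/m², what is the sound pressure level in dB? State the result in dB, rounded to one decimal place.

L = 10·log₁₀(I/I₀) = 10·log₁₀(3.8×10^-3/10⁻¹²) = 10·log₁₀(3.8×10^9).
L = 10·(0.5798 + 9) = 95.80 dB.

95.8 dB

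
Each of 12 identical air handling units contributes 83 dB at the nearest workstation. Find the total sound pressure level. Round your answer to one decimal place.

93.8 dB

N identical incoherent sources raise the level by 10·log₁₀ N.
L_total = 83 + 10·log₁₀(12) = 83 + 10.792 = 93.79 dB.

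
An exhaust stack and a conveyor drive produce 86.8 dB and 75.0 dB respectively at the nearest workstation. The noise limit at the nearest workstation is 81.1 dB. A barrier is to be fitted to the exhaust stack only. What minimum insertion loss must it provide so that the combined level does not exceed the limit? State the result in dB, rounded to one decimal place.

6.9 dB

The untreated sources together contribute 10^(75.0/10) = 3.162e+07, i.e. 75.00 dB.
To meet 81.1 dB overall, the treated exhaust stack may contribute at most 10^(81.1/10) − 3.162e+07 = 9.720e+07, i.e. 79.88 dB.
So the exhaust stack must be reduced from 86.8 to 79.88 dB: IL = 6.92 dB.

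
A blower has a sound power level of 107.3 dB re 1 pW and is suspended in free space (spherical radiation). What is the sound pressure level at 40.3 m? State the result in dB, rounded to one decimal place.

64.2 dB

The power spreads over a sphere of area 4π·r², so L_p = L_w − 10·log₁₀(4π·r²).
4π·r² = 2.041e+04 m², 10·log₁₀ of that is 43.098 dB.
L_p = 107.3 − 43.098 = 64.20 dB.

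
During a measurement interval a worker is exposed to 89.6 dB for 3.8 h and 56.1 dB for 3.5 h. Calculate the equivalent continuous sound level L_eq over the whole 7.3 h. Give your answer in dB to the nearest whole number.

L_eq = 10·log₁₀[(1/T)·Σ tᵢ·10^(Lᵢ/10)] with T = 7.3 h.
Σ tᵢ·10^(Lᵢ/10) = 3.8·10^(89.6/10) + 3.5·10^(56.1/10) = 3.467e+09.
L_eq = 10·log₁₀(3.467e+09/7.3) = 86.77 dB.

87 dB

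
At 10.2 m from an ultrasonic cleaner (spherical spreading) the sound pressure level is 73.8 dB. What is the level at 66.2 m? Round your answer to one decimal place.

57.6 dB

Spherical spreading from a point source gives a 20·log₁₀(r₂/r₁) drop.
L₂ = 73.8 − 20·log₁₀(66.2/10.2) = 73.8 − 16.245 = 57.55 dB.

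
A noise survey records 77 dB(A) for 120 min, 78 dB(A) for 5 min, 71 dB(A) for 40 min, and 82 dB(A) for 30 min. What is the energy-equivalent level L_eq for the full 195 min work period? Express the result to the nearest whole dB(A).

78 dB(A)

L_eq = 10·log₁₀[(1/T)·Σ tᵢ·10^(Lᵢ/10)] with T = 195 min.
Σ tᵢ·10^(Lᵢ/10) = 120·10^(77/10) + 5·10^(78/10) + 40·10^(71/10) + 30·10^(82/10) = 1.159e+10.
L_eq = 10·log₁₀(1.159e+10/195) = 77.74 dB(A).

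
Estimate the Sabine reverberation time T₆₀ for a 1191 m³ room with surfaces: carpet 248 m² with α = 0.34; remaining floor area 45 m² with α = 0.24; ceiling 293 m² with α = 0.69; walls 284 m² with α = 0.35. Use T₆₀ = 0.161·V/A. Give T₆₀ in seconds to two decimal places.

Summing Sᵢαᵢ: 248·0.34 + 45·0.24 + 293·0.69 + 284·0.35 = 396.69 m².
T₆₀ = 0.161 × 1191 / 396.69 = 0.483 s.

0.48 s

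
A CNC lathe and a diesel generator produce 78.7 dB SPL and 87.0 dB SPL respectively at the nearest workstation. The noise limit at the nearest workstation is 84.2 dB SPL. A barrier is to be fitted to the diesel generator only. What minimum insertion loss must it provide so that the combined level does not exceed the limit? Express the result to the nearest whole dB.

The untreated sources together contribute 10^(78.7/10) = 7.413e+07, i.e. 78.70 dB SPL.
To meet 84.2 dB SPL overall, the treated diesel generator may contribute at most 10^(84.2/10) − 7.413e+07 = 1.889e+08, i.e. 82.76 dB SPL.
Required insertion loss = 87.0 − 82.76 = 4.24 dB.

4 dB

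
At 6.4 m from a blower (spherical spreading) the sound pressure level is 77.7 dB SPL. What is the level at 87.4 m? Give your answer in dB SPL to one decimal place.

55.0 dB SPL

Spherical spreading from a point source gives a 20·log₁₀(r₂/r₁) drop.
L₂ = 77.7 − 20·log₁₀(87.4/6.4) = 77.7 − 22.707 = 54.99 dB SPL.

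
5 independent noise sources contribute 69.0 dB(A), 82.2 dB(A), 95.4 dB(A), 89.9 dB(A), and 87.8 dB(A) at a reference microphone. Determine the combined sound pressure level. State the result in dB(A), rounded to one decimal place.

97.2 dB(A)

Incoherent sources combine by intensity addition: L_total = 10·log₁₀(Σ 10^(L_i/10)).
Σ 10^(L/10) = 10^(69.0/10) + 10^(82.2/10) + 10^(95.4/10) + 10^(89.9/10) + 10^(87.8/10) = 5.221e+09.
L_total = 10·log₁₀(5.221e+09) = 97.18 dB(A).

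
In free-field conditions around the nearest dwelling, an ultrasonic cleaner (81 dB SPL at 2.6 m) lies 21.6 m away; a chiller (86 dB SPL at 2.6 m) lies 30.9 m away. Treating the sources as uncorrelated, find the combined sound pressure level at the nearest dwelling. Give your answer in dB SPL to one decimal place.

Apply inverse-square spreading to bring every level to the receiver, then sum 10^(L/10).
ultrasonic cleaner: 81 − 20·log₁₀(21.6/2.6) = 81 − 18.39 = 62.61 dB SPL.
chiller: 86 − 20·log₁₀(30.9/2.6) = 86 − 21.50 = 64.50 dB SPL.
Σ 10^(L/10) = 4.643e+06 → L_total = 10·log₁₀(4.643e+06) = 66.67 dB SPL.

66.7 dB SPL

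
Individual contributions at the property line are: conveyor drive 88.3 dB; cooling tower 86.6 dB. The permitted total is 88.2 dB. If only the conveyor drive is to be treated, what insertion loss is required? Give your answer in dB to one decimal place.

5.2 dB

The untreated sources together contribute 10^(86.6/10) = 4.571e+08, i.e. 86.60 dB.
To meet 88.2 dB overall, the treated conveyor drive may contribute at most 10^(88.2/10) − 4.571e+08 = 2.036e+08, i.e. 83.09 dB.
Required insertion loss = 88.3 − 83.09 = 5.21 dB.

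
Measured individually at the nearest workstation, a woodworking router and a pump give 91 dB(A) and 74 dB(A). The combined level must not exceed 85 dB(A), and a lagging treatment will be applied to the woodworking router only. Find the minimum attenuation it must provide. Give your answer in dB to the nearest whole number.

The untreated sources together contribute 10^(74/10) = 2.512e+07, i.e. 74.00 dB(A).
The limit corresponds to 10^(85/10) = 3.162e+08; subtracting the fixed part leaves 2.911e+08 for the woodworking router, i.e. 84.64 dB(A).
Required insertion loss = 91 − 84.64 = 6.36 dB.

6 dB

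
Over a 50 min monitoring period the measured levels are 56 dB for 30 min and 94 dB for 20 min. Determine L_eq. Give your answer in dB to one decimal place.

90.0 dB

The energy average is taken in the linear domain: L_eq = 10·log₁₀[(Σ tᵢ·10^(Lᵢ/10))/T], T = 50 min.
Σ tᵢ·10^(Lᵢ/10) = 30·10^(56/10) + 20·10^(94/10) = 5.025e+10.
L_eq = 10·log₁₀(5.025e+10/50) = 90.02 dB.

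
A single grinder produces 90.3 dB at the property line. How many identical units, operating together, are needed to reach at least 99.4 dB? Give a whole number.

9

The shortfall is 99.4 − 90.3 = 9.1 dB, and N units add 10·log₁₀ N, so need 10·log₁₀ N ≥ 9.1.
N ≥ 10^(9.1/10) = 8.128, so N = 9.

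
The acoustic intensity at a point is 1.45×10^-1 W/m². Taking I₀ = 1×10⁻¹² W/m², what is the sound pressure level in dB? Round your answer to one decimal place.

111.6 dB

L = 10·log₁₀(I/I₀) = 10·log₁₀(1.45×10^-1/10⁻¹²) = 10·log₁₀(1.45×10^11).
L = 10·(0.1614 + 11) = 111.61 dB.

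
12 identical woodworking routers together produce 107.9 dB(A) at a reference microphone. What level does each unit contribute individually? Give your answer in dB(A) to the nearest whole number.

97 dB(A)

12 equal contributions raise the level by 10·log₁₀ 12 = 10.792 dB, so each unit alone gives 107.9 − 10.792.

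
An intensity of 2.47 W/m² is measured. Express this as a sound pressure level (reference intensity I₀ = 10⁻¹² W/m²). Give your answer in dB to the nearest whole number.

124 dB

L = 10·log₁₀(I/I₀) = 10·log₁₀(2.47/10⁻¹²) = 10·log₁₀(2.47×10^12).
L = 10·(0.3927 + 12) = 123.93 dB.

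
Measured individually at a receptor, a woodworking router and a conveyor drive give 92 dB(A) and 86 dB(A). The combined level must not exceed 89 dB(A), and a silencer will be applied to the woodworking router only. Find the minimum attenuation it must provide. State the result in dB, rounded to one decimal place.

The untreated sources together contribute 10^(86/10) = 3.981e+08, i.e. 86.00 dB(A).
To meet 89 dB(A) overall, the treated woodworking router may contribute at most 10^(89/10) − 3.981e+08 = 3.962e+08, i.e. 85.98 dB(A).
So the woodworking router must be reduced from 92 to 85.98 dB(A): IL = 6.02 dB.

6.0 dB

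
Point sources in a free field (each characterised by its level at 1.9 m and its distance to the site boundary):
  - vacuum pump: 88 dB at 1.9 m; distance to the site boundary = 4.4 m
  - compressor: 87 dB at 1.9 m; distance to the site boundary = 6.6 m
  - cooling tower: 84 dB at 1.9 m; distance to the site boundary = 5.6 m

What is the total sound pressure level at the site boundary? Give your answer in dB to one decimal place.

First find each source's level at the receiver (point-source: −20·log₁₀(r/r_ref)), then combine on an intensity basis.
vacuum pump: 88 − 20·log₁₀(4.4/1.9) = 88 − 7.29 = 80.71 dB.
compressor: 87 − 20·log₁₀(6.6/1.9) = 87 − 10.82 = 76.18 dB.
cooling tower: 84 − 20·log₁₀(5.6/1.9) = 84 − 9.39 = 74.61 dB.
Σ 10^(L/10) = 1.881e+08 → L_total = 10·log₁₀(1.881e+08) = 82.74 dB.

82.7 dB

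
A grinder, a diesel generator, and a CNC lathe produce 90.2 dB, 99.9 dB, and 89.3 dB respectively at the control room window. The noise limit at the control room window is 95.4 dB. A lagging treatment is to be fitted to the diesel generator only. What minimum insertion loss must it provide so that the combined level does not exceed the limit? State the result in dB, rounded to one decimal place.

Fixed contribution from the other sources: Σ 10^(L/10) = 10^(90.2/10) + 10^(89.3/10) = 1.898e+09 (92.78 dB).
The limit corresponds to 10^(95.4/10) = 3.467e+09; subtracting the fixed part leaves 1.569e+09 for the diesel generator, i.e. 91.96 dB.
Required insertion loss = 99.9 − 91.96 = 7.94 dB.

7.9 dB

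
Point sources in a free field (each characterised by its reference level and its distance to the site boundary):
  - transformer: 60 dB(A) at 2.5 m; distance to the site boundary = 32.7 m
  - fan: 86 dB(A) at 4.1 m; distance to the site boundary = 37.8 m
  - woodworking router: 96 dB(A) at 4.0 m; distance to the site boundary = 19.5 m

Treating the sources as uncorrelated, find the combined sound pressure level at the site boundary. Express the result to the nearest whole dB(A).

82 dB(A)

Apply inverse-square spreading to bring every level to the receiver, then sum 10^(L/10).
transformer: 60 − 20·log₁₀(32.7/2.5) = 60 − 22.33 = 37.67 dB(A).
fan: 86 − 20·log₁₀(37.8/4.1) = 86 − 19.29 = 66.71 dB(A).
woodworking router: 96 − 20·log₁₀(19.5/4.0) = 96 − 13.76 = 82.24 dB(A).
Σ 10^(L/10) = 1.722e+08 → L_total = 10·log₁₀(1.722e+08) = 82.36 dB(A).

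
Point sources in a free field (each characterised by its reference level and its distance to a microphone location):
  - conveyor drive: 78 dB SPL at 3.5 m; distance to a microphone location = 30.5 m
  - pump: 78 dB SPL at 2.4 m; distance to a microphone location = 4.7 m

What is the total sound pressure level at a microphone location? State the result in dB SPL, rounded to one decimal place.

72.4 dB SPL

Propagate each source to the receiver with L = L_ref − 20·log₁₀(r/r_ref), then add intensities.
conveyor drive: 78 − 20·log₁₀(30.5/3.5) = 78 − 18.80 = 59.20 dB SPL.
pump: 78 − 20·log₁₀(4.7/2.4) = 78 − 5.84 = 72.16 dB SPL.
Σ 10^(L/10) = 1.728e+07 → L_total = 10·log₁₀(1.728e+07) = 72.38 dB SPL.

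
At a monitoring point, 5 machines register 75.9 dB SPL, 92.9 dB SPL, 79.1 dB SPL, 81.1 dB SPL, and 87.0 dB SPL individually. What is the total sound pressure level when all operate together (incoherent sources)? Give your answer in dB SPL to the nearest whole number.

94 dB SPL

Incoherent sources combine by intensity addition: L_total = 10·log₁₀(Σ 10^(L_i/10)).
Σ 10^(L/10) = 10^(75.9/10) + 10^(92.9/10) + 10^(79.1/10) + 10^(81.1/10) + 10^(87.0/10) = 2.700e+09.
L_total = 10·log₁₀(2.700e+09) = 94.31 dB SPL.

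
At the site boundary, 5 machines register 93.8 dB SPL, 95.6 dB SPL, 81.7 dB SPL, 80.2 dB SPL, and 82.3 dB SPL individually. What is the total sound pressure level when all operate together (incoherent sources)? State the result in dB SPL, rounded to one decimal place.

Incoherent sources combine by intensity addition: L_total = 10·log₁₀(Σ 10^(L_i/10)).
Σ 10^(L/10) = 10^(93.8/10) + 10^(95.6/10) + 10^(81.7/10) + 10^(80.2/10) + 10^(82.3/10) = 6.452e+09.
L_total = 10·log₁₀(6.452e+09) = 98.10 dB SPL.

98.1 dB SPL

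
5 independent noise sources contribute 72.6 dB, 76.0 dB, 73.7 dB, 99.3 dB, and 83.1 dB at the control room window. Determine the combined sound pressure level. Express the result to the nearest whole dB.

Incoherent sources combine by intensity addition: L_total = 10·log₁₀(Σ 10^(L_i/10)).
Σ 10^(L/10) = 10^(72.6/10) + 10^(76.0/10) + 10^(73.7/10) + 10^(99.3/10) + 10^(83.1/10) = 8.797e+09.
L_total = 10·log₁₀(8.797e+09) = 99.44 dB.

99 dB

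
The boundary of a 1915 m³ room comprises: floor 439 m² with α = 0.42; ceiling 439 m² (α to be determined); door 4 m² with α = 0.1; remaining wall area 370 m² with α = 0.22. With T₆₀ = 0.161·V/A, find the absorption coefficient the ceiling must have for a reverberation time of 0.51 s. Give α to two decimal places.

0.77

A = 0.161·V/T₆₀ = 0.161·1915/0.51 = 604.54 m² sabins.
Absorption from the other surfaces = 439·0.42 + 4·0.1 + 370·0.22 = 266.18 m², so the ceiling must supply 338.36 m² over 439 m².
α = 338.36/439 = 0.771.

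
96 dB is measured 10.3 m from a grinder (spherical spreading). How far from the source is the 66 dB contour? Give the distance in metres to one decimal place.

325.7 m

Point-source spreading drops the level by 20·log₁₀(r₂/r₁); inverting, r₂/r₁ = 10^(ΔL/20).
r₂ = 10.3·10^((96−66)/20) = 10.3·10^(30.0/20) = 325.71 m.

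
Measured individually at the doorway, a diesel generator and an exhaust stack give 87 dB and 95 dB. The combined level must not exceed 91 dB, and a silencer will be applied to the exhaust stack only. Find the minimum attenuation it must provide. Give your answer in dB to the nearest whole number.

6 dB

Everything except the exhaust stack sums to 10^(87/10) = 5.012e+08 in linear terms, 87.00 dB.
The limit corresponds to 10^(91/10) = 1.259e+09; subtracting the fixed part leaves 7.577e+08 for the exhaust stack, i.e. 88.80 dB.
Required insertion loss = 95 − 88.80 = 6.20 dB.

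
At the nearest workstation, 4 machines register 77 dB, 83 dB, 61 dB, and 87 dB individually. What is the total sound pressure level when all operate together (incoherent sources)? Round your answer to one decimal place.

For uncorrelated sources the intensities add, so convert each level to linear form, sum, and take 10·log₁₀ of the total.
Σ 10^(L/10) = 10^(77/10) + 10^(83/10) + 10^(61/10) + 10^(87/10) = 7.521e+08.
L_total = 10·log₁₀(7.521e+08) = 88.76 dB.

88.8 dB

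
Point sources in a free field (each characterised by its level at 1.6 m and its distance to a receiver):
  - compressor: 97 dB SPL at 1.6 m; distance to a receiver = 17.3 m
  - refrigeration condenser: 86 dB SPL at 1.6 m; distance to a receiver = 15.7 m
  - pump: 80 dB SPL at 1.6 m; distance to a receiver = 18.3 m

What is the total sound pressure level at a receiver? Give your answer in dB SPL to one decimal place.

76.8 dB SPL

Propagate each source to the receiver with L = L_ref − 20·log₁₀(r/r_ref), then add intensities.
compressor: 97 − 20·log₁₀(17.3/1.6) = 97 − 20.68 = 76.32 dB SPL.
refrigeration condenser: 86 − 20·log₁₀(15.7/1.6) = 86 − 19.84 = 66.16 dB SPL.
pump: 80 − 20·log₁₀(18.3/1.6) = 80 − 21.17 = 58.83 dB SPL.
Σ 10^(L/10) = 4.777e+07 → L_total = 10·log₁₀(4.777e+07) = 76.79 dB SPL.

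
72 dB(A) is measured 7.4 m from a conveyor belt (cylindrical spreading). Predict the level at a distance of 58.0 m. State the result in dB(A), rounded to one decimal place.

Line-source attenuation: ΔL = 10·log₁₀(r₂/r₁) = 10·log₁₀(58.0/7.4) = 8.942 dB.
L₂ = 72 − 10·log₁₀(58.0/7.4) = 72 − 8.942 = 63.06 dB(A).

63.1 dB(A)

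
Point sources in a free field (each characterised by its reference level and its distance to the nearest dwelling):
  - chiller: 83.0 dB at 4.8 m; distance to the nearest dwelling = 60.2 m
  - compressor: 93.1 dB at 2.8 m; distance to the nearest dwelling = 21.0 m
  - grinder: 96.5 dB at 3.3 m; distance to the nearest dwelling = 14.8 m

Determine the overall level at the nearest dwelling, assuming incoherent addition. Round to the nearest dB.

84 dB

Apply inverse-square spreading to bring every level to the receiver, then sum 10^(L/10).
chiller: 83.0 − 20·log₁₀(60.2/4.8) = 83.0 − 21.97 = 61.03 dB.
compressor: 93.1 − 20·log₁₀(21.0/2.8) = 93.1 − 17.50 = 75.60 dB.
grinder: 96.5 − 20·log₁₀(14.8/3.3) = 96.5 − 13.03 = 83.47 dB.
Σ 10^(L/10) = 2.596e+08 → L_total = 10·log₁₀(2.596e+08) = 84.14 dB.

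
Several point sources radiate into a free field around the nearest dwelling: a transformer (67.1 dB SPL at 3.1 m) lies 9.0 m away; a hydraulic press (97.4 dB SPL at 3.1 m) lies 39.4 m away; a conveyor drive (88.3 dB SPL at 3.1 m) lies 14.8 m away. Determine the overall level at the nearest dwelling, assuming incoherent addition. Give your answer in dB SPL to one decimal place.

First find each source's level at the receiver (point-source: −20·log₁₀(r/r_ref)), then combine on an intensity basis.
transformer: 67.1 − 20·log₁₀(9.0/3.1) = 67.1 − 9.26 = 57.84 dB SPL.
hydraulic press: 97.4 − 20·log₁₀(39.4/3.1) = 97.4 − 22.08 = 75.32 dB SPL.
conveyor drive: 88.3 − 20·log₁₀(14.8/3.1) = 88.3 − 13.58 = 74.72 dB SPL.
Σ 10^(L/10) = 6.429e+07 → L_total = 10·log₁₀(6.429e+07) = 78.08 dB SPL.

78.1 dB SPL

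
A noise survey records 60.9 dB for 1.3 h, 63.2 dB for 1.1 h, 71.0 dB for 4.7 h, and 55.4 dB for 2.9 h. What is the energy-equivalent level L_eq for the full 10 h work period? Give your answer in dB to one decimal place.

68.1 dB

The energy average is taken in the linear domain: L_eq = 10·log₁₀[(Σ tᵢ·10^(Lᵢ/10))/T], T = 10 h.
Σ tᵢ·10^(Lᵢ/10) = 1.3·10^(60.9/10) + 1.1·10^(63.2/10) + 4.7·10^(71.0/10) + 2.9·10^(55.4/10) = 6.407e+07.
L_eq = 10·log₁₀(6.407e+07/10) = 68.07 dB.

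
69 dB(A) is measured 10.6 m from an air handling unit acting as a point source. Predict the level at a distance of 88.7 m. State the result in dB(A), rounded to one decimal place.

Spherical spreading from a point source gives a 20·log₁₀(r₂/r₁) drop.
L₂ = 69 − 20·log₁₀(88.7/10.6) = 69 − 18.452 = 50.55 dB(A).

50.5 dB(A)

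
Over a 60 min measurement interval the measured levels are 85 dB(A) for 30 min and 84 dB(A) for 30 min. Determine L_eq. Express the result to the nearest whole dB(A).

Weight each interval's intensity by its duration and average over T = 60 min:
Σ tᵢ·10^(Lᵢ/10) = 30·10^(85/10) + 30·10^(84/10) = 1.702e+10.
L_eq = 10·log₁₀(1.702e+10/60) = 84.53 dB(A).

85 dB(A)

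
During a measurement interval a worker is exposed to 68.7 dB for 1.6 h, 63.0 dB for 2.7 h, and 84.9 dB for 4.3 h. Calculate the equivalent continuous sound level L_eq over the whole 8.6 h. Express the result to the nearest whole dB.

Weight each interval's intensity by its duration and average over T = 8.6 h:
Σ tᵢ·10^(Lᵢ/10) = 1.6·10^(68.7/10) + 2.7·10^(63.0/10) + 4.3·10^(84.9/10) = 1.346e+09.
L_eq = 10·log₁₀(1.346e+09/8.6) = 81.95 dB.

82 dB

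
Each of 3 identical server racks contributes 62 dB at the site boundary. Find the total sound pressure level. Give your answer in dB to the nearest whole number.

67 dB

With 3 equal, uncorrelated contributions the intensity is 3× that of one unit, giving a rise of 10·log₁₀ 3.
L_total = 62 + 10·log₁₀(3) = 62 + 4.771 = 66.77 dB.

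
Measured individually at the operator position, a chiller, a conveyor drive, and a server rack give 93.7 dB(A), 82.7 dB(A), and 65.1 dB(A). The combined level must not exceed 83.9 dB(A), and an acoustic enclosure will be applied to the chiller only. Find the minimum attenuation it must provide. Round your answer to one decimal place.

16.2 dB

Everything except the chiller sums to 10^(82.7/10) + 10^(65.1/10) = 1.894e+08 in linear terms, 82.77 dB(A).
To meet 83.9 dB(A) overall, the treated chiller may contribute at most 10^(83.9/10) − 1.894e+08 = 5.603e+07, i.e. 77.48 dB(A).
Required insertion loss = 93.7 − 77.48 = 16.22 dB.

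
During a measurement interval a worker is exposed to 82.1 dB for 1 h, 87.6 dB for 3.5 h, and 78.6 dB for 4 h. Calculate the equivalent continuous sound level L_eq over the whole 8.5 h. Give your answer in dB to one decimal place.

84.6 dB

The energy average is taken in the linear domain: L_eq = 10·log₁₀[(Σ tᵢ·10^(Lᵢ/10))/T], T = 8.5 h.
Σ tᵢ·10^(Lᵢ/10) = 1·10^(82.1/10) + 3.5·10^(87.6/10) + 4·10^(78.6/10) = 2.466e+09.
L_eq = 10·log₁₀(2.466e+09/8.5) = 84.63 dB.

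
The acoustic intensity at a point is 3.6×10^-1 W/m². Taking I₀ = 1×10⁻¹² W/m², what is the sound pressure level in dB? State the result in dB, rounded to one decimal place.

115.6 dB

L = 10·log₁₀(I/I₀) = 10·log₁₀(3.6×10^-1/10⁻¹²) = 10·log₁₀(3.6×10^11).
L = 10·(0.5563 + 11) = 115.56 dB.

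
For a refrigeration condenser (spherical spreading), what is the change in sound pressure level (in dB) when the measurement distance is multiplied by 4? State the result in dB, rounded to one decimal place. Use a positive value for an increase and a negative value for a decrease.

-12.0 dB

With spherical spreading the level changes by −20·log₁₀(r₂/r₁).
ΔL = −20·log₁₀(4) = -12.04 dB.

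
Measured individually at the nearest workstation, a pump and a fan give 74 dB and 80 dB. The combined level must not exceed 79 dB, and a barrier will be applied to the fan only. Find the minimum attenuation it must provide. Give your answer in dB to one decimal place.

2.7 dB

Everything except the fan sums to 10^(74/10) = 2.512e+07 in linear terms, 74.00 dB.
To meet 79 dB overall, the treated fan may contribute at most 10^(79/10) − 2.512e+07 = 5.431e+07, i.e. 77.35 dB.
Required insertion loss = 80 − 77.35 = 2.65 dB.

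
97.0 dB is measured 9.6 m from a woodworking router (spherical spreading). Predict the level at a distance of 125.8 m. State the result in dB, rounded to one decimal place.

74.7 dB

Point-source attenuation: ΔL = 20·log₁₀(r₂/r₁) = 20·log₁₀(125.8/9.6) = 22.348 dB.
L₂ = 97.0 − 20·log₁₀(125.8/9.6) = 97.0 − 22.348 = 74.65 dB.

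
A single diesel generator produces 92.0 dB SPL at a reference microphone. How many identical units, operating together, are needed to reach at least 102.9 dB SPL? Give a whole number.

13

Need L₁ + 10·log₁₀ N ≥ 102.9, i.e. log₁₀ N ≥ 1.09.
N ≥ 10^(10.9/10) = 12.303, so N = 13.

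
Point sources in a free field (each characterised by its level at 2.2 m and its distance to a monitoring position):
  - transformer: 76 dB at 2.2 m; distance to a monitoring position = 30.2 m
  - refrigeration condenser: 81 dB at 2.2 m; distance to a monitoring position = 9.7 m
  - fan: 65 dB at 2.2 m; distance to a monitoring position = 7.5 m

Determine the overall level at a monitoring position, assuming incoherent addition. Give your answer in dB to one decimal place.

68.4 dB

Propagate each source to the receiver with L = L_ref − 20·log₁₀(r/r_ref), then add intensities.
transformer: 76 − 20·log₁₀(30.2/2.2) = 76 − 22.75 = 53.25 dB.
refrigeration condenser: 81 − 20·log₁₀(9.7/2.2) = 81 − 12.89 = 68.11 dB.
fan: 65 − 20·log₁₀(7.5/2.2) = 65 − 10.65 = 54.35 dB.
Σ 10^(L/10) = 6.959e+06 → L_total = 10·log₁₀(6.959e+06) = 68.43 dB.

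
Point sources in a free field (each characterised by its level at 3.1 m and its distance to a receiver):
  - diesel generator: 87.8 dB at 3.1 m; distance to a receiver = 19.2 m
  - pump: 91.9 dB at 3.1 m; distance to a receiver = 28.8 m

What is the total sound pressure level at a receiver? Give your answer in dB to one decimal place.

Propagate each source to the receiver with L = L_ref − 20·log₁₀(r/r_ref), then add intensities.
diesel generator: 87.8 − 20·log₁₀(19.2/3.1) = 87.8 − 15.84 = 71.96 dB.
pump: 91.9 − 20·log₁₀(28.8/3.1) = 91.9 − 19.36 = 72.54 dB.
Σ 10^(L/10) = 3.365e+07 → L_total = 10·log₁₀(3.365e+07) = 75.27 dB.

75.3 dB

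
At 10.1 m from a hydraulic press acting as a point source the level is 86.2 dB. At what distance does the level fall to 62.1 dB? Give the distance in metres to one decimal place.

For a point source L₁ − L₂ = 20·log₁₀(r₂/r₁), so r₂ = r₁·10^((L₁−L₂)/20).
r₂ = 10.1·10^((86.2−62.1)/20) = 10.1·10^(24.1/20) = 161.93 m.

161.9 m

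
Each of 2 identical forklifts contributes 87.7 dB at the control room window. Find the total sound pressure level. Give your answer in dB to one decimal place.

With 2 equal, uncorrelated contributions the intensity is 2× that of one unit, giving a rise of 10·log₁₀ 2.
L_total = 87.7 + 10·log₁₀(2) = 87.7 + 3.010 = 90.71 dB.

90.7 dB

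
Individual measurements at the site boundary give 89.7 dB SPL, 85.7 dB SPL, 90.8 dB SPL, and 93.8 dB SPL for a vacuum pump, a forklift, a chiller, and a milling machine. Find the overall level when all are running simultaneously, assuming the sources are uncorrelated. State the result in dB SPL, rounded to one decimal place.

96.9 dB SPL

For uncorrelated sources the intensities add, so convert each level to linear form, sum, and take 10·log₁₀ of the total.
Σ 10^(L/10) = 10^(89.7/10) + 10^(85.7/10) + 10^(90.8/10) + 10^(93.8/10) = 4.906e+09.
L_total = 10·log₁₀(4.906e+09) = 96.91 dB SPL.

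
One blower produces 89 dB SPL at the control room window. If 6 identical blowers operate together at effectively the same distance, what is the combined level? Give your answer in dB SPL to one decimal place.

L_total = L₁ + 10·log₁₀ N for N identical incoherent sources.
L_total = 89 + 10·log₁₀(6) = 89 + 7.782 = 96.78 dB SPL.

96.8 dB SPL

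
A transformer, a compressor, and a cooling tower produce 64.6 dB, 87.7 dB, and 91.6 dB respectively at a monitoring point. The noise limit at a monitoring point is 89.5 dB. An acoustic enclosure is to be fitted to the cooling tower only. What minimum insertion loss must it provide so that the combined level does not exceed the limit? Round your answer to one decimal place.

6.8 dB

Everything except the cooling tower sums to 10^(64.6/10) + 10^(87.7/10) = 5.917e+08 in linear terms, 87.72 dB.
The limit corresponds to 10^(89.5/10) = 8.913e+08; subtracting the fixed part leaves 2.995e+08 for the cooling tower, i.e. 84.76 dB.
So the cooling tower must be reduced from 91.6 to 84.76 dB: IL = 6.84 dB.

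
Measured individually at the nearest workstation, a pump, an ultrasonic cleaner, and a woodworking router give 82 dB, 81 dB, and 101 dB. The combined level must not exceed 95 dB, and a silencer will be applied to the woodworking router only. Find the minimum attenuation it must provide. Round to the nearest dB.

Everything except the woodworking router sums to 10^(82/10) + 10^(81/10) = 2.844e+08 in linear terms, 84.54 dB.
The limit corresponds to 10^(95/10) = 3.162e+09; subtracting the fixed part leaves 2.878e+09 for the woodworking router, i.e. 94.59 dB.
So the woodworking router must be reduced from 101 to 94.59 dB: IL = 6.41 dB.

6 dB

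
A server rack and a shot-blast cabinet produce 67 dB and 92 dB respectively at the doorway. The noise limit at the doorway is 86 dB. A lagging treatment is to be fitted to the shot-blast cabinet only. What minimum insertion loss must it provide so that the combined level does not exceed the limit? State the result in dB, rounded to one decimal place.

Everything except the shot-blast cabinet sums to 10^(67/10) = 5.012e+06 in linear terms, 67.00 dB.
The limit corresponds to 10^(86/10) = 3.981e+08; subtracting the fixed part leaves 3.931e+08 for the shot-blast cabinet, i.e. 85.94 dB.
So the shot-blast cabinet must be reduced from 92 to 85.94 dB: IL = 6.06 dB.

6.1 dB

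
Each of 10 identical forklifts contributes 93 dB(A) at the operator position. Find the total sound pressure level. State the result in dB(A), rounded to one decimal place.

103.0 dB(A)

With 10 equal, uncorrelated contributions the intensity is 10× that of one unit, giving a rise of 10·log₁₀ 10.
L_total = 93 + 10·log₁₀(10) = 93 + 10.000 = 103.00 dB(A).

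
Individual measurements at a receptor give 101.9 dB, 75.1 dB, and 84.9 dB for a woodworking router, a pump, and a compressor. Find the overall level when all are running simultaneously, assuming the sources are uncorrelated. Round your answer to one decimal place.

Incoherent sources combine by intensity addition: L_total = 10·log₁₀(Σ 10^(L_i/10)).
Σ 10^(L/10) = 10^(101.9/10) + 10^(75.1/10) + 10^(84.9/10) = 1.583e+10.
L_total = 10·log₁₀(1.583e+10) = 101.99 dB.

102.0 dB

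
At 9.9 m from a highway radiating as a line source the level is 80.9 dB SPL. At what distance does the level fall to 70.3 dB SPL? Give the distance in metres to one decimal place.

113.7 m

For a line source L₁ − L₂ = 10·log₁₀(r₂/r₁), so r₂ = r₁·10^((L₁−L₂)/10).
r₂ = 9.9·10^((80.9−70.3)/10) = 9.9·10^(10.6/10) = 113.67 m.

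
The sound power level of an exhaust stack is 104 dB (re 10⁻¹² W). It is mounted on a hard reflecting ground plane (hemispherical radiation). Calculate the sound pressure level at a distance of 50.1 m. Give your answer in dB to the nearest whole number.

62 dB

The power spreads over a hemisphere of area 2π·r², so L_p = L_w − 10·log₁₀(2π·r²).
2π·r² = 1.577e+04 m², 10·log₁₀ of that is 41.979 dB.
L_p = 104 − 41.979 = 62.02 dB.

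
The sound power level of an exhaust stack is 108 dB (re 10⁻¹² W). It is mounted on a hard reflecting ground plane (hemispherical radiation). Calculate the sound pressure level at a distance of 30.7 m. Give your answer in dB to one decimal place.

70.3 dB

Free-field hemispherical radiation: L_p = L_w − 10·log₁₀(2π·r²), r = 30.7 m.
2π·r² = 5922 m², 10·log₁₀ of that is 37.725 dB.
L_p = 108 − 37.725 = 70.28 dB.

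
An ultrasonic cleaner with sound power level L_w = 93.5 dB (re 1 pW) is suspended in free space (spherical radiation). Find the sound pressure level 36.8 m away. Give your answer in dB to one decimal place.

The power spreads over a sphere of area 4π·r², so L_p = L_w − 10·log₁₀(4π·r²).
4π·r² = 1.702e+04 m², 10·log₁₀ of that is 42.309 dB.
L_p = 93.5 − 42.309 = 51.19 dB.

51.2 dB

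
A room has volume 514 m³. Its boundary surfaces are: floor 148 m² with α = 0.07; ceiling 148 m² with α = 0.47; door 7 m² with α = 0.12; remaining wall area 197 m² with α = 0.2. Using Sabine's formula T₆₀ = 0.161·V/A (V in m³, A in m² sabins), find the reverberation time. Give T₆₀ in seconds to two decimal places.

A = Σ Sᵢαᵢ = 148·0.07 + 148·0.47 + 7·0.12 + 197·0.2 = 120.16 m².
T₆₀ = 0.161·V/A = 0.161·514/120.16 = 0.689 s.

0.69 s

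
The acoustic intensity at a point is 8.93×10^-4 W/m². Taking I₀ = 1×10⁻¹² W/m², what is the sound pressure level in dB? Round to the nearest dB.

90 dB

I/I₀ = 8.93×10^-4/10⁻¹² = 8.93×10^8, and L = 10·log₁₀(I/I₀).
L = 10·(0.9509 + 8) = 89.51 dB.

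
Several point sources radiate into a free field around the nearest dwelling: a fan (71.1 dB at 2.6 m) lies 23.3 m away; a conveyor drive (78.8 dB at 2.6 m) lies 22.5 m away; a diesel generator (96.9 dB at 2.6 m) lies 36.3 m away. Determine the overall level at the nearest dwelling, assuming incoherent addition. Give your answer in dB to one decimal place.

Propagate each source to the receiver with L = L_ref − 20·log₁₀(r/r_ref), then add intensities.
fan: 71.1 − 20·log₁₀(23.3/2.6) = 71.1 − 19.05 = 52.05 dB.
conveyor drive: 78.8 − 20·log₁₀(22.5/2.6) = 78.8 − 18.74 = 60.06 dB.
diesel generator: 96.9 − 20·log₁₀(36.3/2.6) = 96.9 − 22.90 = 74.00 dB.
Σ 10^(L/10) = 2.630e+07 → L_total = 10·log₁₀(2.630e+07) = 74.20 dB.

74.2 dB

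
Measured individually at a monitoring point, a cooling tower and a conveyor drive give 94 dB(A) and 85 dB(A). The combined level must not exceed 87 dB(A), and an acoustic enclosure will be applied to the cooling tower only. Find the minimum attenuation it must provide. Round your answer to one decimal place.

11.3 dB

Fixed contribution from the other source: Σ 10^(L/10) = 10^(85/10) = 3.162e+08 (85.00 dB(A)).
The limit corresponds to 10^(87/10) = 5.012e+08; subtracting the fixed part leaves 1.850e+08 for the cooling tower, i.e. 82.67 dB(A).
Required insertion loss = 94 − 82.67 = 11.33 dB.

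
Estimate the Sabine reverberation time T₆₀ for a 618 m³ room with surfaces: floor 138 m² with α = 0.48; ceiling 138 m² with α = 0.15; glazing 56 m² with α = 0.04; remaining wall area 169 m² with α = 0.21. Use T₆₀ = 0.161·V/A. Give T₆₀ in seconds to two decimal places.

0.80 s

A = Σ Sᵢαᵢ = 138·0.48 + 138·0.15 + 56·0.04 + 169·0.21 = 124.67 m².
T₆₀ = 0.161 × 618 / 124.67 = 0.798 s.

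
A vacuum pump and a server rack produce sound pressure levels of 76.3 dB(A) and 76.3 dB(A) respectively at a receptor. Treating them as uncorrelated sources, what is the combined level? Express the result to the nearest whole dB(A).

Incoherent sources combine by intensity addition: L_total = 10·log₁₀(Σ 10^(L_i/10)).
Σ 10^(L/10) = 10^(76.3/10) + 10^(76.3/10) = 8.532e+07.
L_total = 10·log₁₀(8.532e+07) = 79.31 dB(A).

79 dB(A)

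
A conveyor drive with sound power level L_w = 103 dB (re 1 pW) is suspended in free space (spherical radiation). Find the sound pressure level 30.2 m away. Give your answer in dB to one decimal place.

Free-field spherical radiation: L_p = L_w − 10·log₁₀(4π·r²), r = 30.2 m.
4π·r² = 1.146e+04 m², 10·log₁₀ of that is 40.592 dB.
L_p = 103 − 40.592 = 62.41 dB.

62.4 dB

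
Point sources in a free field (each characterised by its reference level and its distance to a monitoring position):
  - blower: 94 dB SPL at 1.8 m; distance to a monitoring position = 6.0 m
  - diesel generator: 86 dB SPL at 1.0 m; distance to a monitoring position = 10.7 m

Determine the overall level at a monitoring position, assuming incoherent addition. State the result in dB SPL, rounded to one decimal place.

First find each source's level at the receiver (point-source: −20·log₁₀(r/r_ref)), then combine on an intensity basis.
blower: 94 − 20·log₁₀(6.0/1.8) = 94 − 10.46 = 83.54 dB SPL.
diesel generator: 86 − 20·log₁₀(10.7/1.0) = 86 − 20.59 = 65.41 dB SPL.
Σ 10^(L/10) = 2.295e+08 → L_total = 10·log₁₀(2.295e+08) = 83.61 dB SPL.

83.6 dB SPL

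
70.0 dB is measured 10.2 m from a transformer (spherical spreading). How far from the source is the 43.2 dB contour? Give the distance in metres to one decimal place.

223.2 m

Point-source spreading drops the level by 20·log₁₀(r₂/r₁); inverting, r₂/r₁ = 10^(ΔL/20).
r₂ = 10.2·10^((70.0−43.2)/20) = 10.2·10^(26.8/20) = 223.15 m.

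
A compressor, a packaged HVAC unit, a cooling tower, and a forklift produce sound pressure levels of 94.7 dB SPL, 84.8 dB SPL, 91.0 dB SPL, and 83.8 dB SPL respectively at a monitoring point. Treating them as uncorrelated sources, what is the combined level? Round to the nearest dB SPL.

Incoherent sources combine by intensity addition: L_total = 10·log₁₀(Σ 10^(L_i/10)).
Σ 10^(L/10) = 10^(94.7/10) + 10^(84.8/10) + 10^(91.0/10) + 10^(83.8/10) = 4.752e+09.
L_total = 10·log₁₀(4.752e+09) = 96.77 dB SPL.

97 dB SPL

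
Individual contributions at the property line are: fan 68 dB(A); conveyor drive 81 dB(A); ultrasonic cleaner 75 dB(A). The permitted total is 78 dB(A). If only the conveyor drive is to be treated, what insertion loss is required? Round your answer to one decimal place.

7.0 dB

Everything except the conveyor drive sums to 10^(68/10) + 10^(75/10) = 3.793e+07 in linear terms, 75.79 dB(A).
To meet 78 dB(A) overall, the treated conveyor drive may contribute at most 10^(78/10) − 3.793e+07 = 2.516e+07, i.e. 74.01 dB(A).
So the conveyor drive must be reduced from 81 to 74.01 dB(A): IL = 6.99 dB.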